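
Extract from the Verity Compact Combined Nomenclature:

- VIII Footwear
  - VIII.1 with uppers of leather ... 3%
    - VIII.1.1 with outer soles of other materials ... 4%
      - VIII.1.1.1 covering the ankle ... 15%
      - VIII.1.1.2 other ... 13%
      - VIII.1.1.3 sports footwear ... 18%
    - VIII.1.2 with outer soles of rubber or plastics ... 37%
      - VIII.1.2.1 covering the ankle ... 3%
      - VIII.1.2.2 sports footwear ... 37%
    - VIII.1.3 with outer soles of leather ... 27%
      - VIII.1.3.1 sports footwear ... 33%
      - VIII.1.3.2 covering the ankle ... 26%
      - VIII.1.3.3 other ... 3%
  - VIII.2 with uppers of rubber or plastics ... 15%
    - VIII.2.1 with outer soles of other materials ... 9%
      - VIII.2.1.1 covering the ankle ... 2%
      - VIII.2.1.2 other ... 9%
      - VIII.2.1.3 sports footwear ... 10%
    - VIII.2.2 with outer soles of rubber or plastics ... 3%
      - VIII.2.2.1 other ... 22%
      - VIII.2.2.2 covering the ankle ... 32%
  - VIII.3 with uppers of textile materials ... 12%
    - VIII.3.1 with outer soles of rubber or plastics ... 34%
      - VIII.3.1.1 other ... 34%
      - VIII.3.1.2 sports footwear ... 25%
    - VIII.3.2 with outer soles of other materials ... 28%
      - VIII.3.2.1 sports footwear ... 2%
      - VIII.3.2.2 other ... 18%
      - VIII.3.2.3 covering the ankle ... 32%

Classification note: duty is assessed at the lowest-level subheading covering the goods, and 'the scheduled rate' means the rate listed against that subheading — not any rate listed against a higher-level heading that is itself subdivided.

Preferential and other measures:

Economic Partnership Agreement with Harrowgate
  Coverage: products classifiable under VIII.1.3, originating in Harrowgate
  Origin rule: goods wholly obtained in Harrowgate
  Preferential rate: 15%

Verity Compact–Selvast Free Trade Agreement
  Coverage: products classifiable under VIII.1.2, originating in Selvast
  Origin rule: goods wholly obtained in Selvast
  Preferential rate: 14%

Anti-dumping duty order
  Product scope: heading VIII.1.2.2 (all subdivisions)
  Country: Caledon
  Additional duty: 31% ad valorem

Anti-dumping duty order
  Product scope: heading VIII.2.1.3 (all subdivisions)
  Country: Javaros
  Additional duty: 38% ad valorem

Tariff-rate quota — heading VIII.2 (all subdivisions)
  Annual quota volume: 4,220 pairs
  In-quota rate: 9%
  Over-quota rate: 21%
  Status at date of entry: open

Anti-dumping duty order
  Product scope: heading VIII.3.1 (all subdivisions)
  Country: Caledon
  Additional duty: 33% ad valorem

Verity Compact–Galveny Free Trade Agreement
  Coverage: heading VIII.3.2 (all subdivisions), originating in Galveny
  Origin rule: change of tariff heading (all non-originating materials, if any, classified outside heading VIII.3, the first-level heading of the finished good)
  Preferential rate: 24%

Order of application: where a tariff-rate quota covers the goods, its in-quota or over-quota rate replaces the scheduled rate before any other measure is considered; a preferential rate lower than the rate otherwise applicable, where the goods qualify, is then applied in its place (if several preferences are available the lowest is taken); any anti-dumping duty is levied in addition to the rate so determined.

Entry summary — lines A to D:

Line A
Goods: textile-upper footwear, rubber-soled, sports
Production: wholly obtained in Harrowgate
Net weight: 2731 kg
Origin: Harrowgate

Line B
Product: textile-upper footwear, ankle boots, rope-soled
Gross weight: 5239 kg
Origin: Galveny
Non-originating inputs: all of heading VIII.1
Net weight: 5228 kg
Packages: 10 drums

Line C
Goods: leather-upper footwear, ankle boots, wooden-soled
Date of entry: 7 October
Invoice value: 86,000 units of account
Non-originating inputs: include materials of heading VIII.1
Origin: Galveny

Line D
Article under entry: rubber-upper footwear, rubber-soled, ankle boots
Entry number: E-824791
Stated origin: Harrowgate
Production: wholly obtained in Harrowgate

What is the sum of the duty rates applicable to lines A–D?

73%

Line A: textile-upper → VIII.3; rubber-soled → VIII.3.1; sports → VIII.3.1.2. Scheduled 25%. Harrowgate agreement on VIII.1.3: VIII.3.1.2 not covered. → 25%.
Line B: textile-upper → VIII.3; rope-soled → VIII.3.2; ankle boots → VIII.3.2.3. Scheduled 32%. Galveny agreement on VIII.3.2: CTH met → 24% available; preferential 24%. → 24%.
Line C: leather-upper → VIII.1; wooden-soled → VIII.1.1; ankle boots → VIII.1.1.1. Scheduled 15%. Galveny agreement on VIII.3.2: VIII.1.1.1 not covered. → 15%.
Line D: rubber-upper → VIII.2; rubber-soled → VIII.2.2; ankle boots → VIII.2.2.2. Scheduled 32%. quota on VIII.2 open → in-quota 9%; Harrowgate agreement on VIII.1.3: VIII.2.2.2 not covered. → 9%.
Sum: 25% + 24% + 15% + 9% = 73%.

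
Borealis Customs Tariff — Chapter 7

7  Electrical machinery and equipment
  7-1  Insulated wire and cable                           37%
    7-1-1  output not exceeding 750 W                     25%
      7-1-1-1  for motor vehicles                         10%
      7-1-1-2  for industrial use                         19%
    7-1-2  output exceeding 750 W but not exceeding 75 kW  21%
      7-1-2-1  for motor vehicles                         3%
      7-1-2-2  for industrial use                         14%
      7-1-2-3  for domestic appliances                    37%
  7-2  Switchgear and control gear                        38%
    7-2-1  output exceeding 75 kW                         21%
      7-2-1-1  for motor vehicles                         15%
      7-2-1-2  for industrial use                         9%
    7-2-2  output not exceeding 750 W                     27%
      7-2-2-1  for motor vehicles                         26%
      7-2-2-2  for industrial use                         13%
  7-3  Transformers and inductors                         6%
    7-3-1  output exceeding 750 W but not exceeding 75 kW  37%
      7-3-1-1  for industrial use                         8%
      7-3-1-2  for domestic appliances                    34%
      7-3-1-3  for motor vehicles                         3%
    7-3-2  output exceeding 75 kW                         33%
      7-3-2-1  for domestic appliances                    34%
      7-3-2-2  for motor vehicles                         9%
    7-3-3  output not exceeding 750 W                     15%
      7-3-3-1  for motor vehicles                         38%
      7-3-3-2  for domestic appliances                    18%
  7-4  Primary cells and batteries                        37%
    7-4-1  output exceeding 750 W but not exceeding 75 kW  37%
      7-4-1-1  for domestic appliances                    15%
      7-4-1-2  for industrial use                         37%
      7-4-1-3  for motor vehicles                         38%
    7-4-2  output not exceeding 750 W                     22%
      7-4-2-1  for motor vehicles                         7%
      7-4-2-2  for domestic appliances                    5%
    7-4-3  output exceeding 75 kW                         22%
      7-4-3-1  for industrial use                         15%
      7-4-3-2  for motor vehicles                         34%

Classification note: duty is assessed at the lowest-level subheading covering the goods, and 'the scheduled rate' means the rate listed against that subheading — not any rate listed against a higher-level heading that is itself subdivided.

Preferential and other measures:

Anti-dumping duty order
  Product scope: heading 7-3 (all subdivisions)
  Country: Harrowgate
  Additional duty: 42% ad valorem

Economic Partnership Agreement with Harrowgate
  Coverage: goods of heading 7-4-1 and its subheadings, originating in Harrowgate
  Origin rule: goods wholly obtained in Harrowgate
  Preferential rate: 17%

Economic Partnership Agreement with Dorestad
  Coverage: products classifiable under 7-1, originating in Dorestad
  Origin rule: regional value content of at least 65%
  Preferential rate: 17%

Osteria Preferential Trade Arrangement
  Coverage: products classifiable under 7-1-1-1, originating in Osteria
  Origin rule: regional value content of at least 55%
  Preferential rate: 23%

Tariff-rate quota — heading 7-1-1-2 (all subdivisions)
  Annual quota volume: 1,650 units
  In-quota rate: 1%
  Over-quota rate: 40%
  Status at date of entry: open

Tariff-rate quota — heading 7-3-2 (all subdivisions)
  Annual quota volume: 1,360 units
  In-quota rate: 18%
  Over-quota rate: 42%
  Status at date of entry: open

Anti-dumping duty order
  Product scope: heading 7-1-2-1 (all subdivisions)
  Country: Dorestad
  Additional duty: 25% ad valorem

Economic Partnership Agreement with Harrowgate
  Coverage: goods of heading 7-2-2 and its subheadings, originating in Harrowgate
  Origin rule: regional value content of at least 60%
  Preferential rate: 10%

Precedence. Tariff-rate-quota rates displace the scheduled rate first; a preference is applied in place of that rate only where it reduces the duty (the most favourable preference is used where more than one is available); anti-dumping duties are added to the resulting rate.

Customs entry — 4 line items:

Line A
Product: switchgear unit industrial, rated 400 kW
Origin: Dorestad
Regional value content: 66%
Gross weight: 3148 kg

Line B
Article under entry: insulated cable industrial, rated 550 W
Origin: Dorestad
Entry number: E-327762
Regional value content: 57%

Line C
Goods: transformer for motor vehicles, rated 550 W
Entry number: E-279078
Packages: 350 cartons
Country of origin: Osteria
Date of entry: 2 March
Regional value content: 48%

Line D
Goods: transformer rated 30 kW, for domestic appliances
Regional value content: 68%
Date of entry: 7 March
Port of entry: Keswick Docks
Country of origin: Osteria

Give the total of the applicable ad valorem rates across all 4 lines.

82%

Line A: switchgear unit → 7-2; rated 400 kW → 7-2-1; industrial → 7-2-1-2. Scheduled 9%. Dorestad agreement on 7-1: 7-2-1-2 not covered. → 9%.
Line B: insulated cable → 7-1; rated 550 W → 7-1-1; industrial → 7-1-1-2. Scheduled 19%. quota on 7-1-1-2 open → in-quota 1%; Dorestad agreement on 7-1: RVC < 65%. → 1%.
Line C: transformer → 7-3; rated 550 W → 7-3-3; for motor vehicles → 7-3-3-1. Scheduled 38%. Osteria agreement on 7-1-1-1: 7-3-3-1 not covered. → 38%.
Line D: transformer → 7-3; rated 30 kW → 7-3-1; for domestic appliances → 7-3-1-2. Scheduled 34%. Osteria agreement on 7-1-1-1: 7-3-1-2 not covered. → 34%.
Sum: 9% + 1% + 38% + 34% = 82%.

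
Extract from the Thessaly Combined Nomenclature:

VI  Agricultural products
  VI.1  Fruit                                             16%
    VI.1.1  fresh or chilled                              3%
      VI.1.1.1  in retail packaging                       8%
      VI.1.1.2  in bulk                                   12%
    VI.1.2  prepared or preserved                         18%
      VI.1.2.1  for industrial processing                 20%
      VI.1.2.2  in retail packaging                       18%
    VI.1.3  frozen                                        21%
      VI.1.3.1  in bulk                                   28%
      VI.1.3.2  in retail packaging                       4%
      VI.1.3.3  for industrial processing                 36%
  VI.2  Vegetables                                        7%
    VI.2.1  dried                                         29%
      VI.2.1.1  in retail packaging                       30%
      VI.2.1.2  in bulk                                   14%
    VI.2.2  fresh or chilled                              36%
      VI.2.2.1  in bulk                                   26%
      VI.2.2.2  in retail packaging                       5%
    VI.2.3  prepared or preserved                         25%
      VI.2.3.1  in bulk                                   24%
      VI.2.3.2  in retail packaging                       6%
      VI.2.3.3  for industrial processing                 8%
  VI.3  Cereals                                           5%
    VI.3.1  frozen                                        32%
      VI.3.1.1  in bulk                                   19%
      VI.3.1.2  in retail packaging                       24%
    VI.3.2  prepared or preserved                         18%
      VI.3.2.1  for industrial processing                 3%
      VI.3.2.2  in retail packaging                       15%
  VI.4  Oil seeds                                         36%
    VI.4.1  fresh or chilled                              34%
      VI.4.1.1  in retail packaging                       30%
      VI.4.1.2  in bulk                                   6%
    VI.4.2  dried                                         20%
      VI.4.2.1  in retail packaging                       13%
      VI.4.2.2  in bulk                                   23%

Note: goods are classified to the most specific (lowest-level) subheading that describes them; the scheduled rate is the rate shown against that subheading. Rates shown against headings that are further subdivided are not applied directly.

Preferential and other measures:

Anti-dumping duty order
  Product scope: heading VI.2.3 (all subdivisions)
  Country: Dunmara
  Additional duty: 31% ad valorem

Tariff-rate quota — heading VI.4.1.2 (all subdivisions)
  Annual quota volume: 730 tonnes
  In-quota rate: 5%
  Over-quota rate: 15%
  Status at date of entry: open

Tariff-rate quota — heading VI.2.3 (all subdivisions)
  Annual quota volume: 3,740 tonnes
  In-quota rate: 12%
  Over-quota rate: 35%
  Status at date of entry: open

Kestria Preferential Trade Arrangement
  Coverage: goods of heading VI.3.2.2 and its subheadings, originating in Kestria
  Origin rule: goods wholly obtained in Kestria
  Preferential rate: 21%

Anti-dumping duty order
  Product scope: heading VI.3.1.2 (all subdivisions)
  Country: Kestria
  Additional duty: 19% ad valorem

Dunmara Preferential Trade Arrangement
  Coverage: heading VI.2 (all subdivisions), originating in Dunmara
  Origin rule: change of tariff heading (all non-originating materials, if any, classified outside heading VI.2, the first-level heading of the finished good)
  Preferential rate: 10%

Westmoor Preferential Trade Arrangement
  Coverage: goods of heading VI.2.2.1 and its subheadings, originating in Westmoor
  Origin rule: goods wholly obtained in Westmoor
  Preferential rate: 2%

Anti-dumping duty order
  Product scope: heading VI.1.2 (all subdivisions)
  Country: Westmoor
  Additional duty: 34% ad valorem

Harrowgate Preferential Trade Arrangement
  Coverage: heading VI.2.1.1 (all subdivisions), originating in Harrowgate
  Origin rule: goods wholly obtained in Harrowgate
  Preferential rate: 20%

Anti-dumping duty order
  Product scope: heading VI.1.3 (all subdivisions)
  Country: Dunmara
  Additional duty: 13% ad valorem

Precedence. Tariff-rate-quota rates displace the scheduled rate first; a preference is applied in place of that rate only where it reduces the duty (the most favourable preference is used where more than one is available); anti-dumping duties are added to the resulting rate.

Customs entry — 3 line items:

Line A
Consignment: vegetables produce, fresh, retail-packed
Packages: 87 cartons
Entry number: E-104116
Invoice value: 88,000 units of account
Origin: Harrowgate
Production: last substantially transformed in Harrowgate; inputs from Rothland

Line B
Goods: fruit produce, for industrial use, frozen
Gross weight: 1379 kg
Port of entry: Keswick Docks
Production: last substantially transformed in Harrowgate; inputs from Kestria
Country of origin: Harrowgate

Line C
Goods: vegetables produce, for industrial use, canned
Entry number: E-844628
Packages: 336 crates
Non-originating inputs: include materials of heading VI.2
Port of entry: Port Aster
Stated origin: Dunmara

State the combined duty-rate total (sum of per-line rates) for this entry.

84%

Line A: vegetables → VI.2; fresh → VI.2.2; retail-packed → VI.2.2.2. Scheduled 5%. Harrowgate agreement on VI.2.1.1: VI.2.2.2 not covered. → 5%.
Line B: fruit → VI.1; frozen → VI.1.3; for industrial use → VI.1.3.3. Scheduled 36%. Harrowgate agreement on VI.2.1.1: VI.1.3.3 not covered. → 36%.
Line C: vegetables → VI.2; canned → VI.2.3; for industrial use → VI.2.3.3. Scheduled 8%. quota on VI.2.3 open → in-quota 12%; Dunmara agreement on VI.2: CTH not met; anti-dumping (Dunmara, VI.2.3): +31%; total 12% + 31% = 43%. → 43%.
Sum: 5% + 36% + 43% = 84%.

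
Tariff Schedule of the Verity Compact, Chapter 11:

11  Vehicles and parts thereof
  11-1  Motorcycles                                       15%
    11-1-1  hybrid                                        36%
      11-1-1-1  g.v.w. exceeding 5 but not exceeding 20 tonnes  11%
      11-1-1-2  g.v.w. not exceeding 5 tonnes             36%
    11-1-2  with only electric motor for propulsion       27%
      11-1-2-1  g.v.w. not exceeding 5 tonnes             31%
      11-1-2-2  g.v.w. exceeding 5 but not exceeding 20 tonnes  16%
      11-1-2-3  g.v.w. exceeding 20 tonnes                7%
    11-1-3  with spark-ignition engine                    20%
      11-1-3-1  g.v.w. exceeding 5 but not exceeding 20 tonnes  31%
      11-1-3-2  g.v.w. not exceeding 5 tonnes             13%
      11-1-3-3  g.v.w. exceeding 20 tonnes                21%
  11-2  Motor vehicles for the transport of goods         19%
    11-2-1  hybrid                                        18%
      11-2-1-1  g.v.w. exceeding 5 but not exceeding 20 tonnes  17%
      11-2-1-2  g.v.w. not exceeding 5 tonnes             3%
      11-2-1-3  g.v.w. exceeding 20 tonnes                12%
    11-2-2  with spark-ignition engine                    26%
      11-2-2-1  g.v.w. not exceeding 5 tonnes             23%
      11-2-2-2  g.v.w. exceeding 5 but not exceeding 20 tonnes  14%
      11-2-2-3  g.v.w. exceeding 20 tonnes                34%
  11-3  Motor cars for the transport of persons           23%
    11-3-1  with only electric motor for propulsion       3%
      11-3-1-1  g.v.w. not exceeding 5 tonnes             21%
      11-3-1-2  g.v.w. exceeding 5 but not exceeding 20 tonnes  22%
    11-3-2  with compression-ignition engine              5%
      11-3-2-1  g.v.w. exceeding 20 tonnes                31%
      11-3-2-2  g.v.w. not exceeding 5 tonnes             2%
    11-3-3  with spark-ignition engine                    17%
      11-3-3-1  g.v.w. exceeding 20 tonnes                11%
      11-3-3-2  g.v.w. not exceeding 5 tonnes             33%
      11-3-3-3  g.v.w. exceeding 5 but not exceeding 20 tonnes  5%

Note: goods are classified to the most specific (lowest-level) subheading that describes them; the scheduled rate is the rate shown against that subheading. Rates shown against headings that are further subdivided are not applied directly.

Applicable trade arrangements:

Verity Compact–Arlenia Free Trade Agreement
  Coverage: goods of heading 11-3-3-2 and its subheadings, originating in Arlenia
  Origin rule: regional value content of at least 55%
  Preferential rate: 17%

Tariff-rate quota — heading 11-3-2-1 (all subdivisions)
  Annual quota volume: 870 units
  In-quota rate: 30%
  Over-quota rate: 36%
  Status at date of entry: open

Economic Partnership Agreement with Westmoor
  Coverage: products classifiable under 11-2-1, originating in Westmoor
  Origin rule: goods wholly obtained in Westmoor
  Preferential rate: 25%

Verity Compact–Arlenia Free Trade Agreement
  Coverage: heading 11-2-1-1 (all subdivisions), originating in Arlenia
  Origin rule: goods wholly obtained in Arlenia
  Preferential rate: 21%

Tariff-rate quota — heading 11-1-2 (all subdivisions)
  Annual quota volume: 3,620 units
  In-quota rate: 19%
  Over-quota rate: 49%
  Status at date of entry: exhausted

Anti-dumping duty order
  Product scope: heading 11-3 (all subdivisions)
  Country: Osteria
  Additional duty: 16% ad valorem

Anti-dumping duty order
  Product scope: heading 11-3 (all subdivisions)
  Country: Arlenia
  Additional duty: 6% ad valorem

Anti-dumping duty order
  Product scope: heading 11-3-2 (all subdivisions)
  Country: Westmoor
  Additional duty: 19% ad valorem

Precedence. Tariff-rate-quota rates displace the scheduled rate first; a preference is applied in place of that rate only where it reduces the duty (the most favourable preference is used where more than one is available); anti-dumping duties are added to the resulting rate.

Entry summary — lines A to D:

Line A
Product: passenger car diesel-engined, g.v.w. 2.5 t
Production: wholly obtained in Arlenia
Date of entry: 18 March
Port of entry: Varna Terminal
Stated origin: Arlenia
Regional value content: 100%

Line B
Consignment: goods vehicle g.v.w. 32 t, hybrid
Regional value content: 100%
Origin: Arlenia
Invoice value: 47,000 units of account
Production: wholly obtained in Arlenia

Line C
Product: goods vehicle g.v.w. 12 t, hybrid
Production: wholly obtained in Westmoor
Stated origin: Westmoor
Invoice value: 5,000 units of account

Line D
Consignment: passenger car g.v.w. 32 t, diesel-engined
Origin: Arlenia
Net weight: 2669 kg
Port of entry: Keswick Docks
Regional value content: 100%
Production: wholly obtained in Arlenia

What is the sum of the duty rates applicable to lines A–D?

Line A: passenger car → 11-3; diesel-engined → 11-3-2; g.v.w. 2.5 t → 11-3-2-2. Scheduled 2%. Arlenia agreement on 11-3-3-2: 11-3-2-2 not covered; Arlenia agreement on 11-2-1-1: 11-3-2-2 not covered; anti-dumping (Arlenia, 11-3): +6%; total 2% + 6% = 8%. → 8%.
Line B: goods vehicle → 11-2; hybrid → 11-2-1; g.v.w. 32 t → 11-2-1-3. Scheduled 12%. Arlenia agreement on 11-3-3-2: 11-2-1-3 not covered; Arlenia agreement on 11-2-1-1: 11-2-1-3 not covered. → 12%.
Line C: goods vehicle → 11-2; hybrid → 11-2-1; g.v.w. 12 t → 11-2-1-1. Scheduled 17%. Westmoor agreement on 11-2-1: wholly obtained → 25% available; preference 25% not lower than 17% → no reduction. → 17%.
Line D: passenger car → 11-3; diesel-engined → 11-3-2; g.v.w. 32 t → 11-3-2-1. Scheduled 31%. quota on 11-3-2-1 open → in-quota 30%; Arlenia agreement on 11-3-3-2: 11-3-2-1 not covered; Arlenia agreement on 11-2-1-1: 11-3-2-1 not covered; anti-dumping (Arlenia, 11-3): +6%; total 30% + 6% = 36%. → 36%.
Sum: 8% + 12% + 17% + 36% = 73%.

73%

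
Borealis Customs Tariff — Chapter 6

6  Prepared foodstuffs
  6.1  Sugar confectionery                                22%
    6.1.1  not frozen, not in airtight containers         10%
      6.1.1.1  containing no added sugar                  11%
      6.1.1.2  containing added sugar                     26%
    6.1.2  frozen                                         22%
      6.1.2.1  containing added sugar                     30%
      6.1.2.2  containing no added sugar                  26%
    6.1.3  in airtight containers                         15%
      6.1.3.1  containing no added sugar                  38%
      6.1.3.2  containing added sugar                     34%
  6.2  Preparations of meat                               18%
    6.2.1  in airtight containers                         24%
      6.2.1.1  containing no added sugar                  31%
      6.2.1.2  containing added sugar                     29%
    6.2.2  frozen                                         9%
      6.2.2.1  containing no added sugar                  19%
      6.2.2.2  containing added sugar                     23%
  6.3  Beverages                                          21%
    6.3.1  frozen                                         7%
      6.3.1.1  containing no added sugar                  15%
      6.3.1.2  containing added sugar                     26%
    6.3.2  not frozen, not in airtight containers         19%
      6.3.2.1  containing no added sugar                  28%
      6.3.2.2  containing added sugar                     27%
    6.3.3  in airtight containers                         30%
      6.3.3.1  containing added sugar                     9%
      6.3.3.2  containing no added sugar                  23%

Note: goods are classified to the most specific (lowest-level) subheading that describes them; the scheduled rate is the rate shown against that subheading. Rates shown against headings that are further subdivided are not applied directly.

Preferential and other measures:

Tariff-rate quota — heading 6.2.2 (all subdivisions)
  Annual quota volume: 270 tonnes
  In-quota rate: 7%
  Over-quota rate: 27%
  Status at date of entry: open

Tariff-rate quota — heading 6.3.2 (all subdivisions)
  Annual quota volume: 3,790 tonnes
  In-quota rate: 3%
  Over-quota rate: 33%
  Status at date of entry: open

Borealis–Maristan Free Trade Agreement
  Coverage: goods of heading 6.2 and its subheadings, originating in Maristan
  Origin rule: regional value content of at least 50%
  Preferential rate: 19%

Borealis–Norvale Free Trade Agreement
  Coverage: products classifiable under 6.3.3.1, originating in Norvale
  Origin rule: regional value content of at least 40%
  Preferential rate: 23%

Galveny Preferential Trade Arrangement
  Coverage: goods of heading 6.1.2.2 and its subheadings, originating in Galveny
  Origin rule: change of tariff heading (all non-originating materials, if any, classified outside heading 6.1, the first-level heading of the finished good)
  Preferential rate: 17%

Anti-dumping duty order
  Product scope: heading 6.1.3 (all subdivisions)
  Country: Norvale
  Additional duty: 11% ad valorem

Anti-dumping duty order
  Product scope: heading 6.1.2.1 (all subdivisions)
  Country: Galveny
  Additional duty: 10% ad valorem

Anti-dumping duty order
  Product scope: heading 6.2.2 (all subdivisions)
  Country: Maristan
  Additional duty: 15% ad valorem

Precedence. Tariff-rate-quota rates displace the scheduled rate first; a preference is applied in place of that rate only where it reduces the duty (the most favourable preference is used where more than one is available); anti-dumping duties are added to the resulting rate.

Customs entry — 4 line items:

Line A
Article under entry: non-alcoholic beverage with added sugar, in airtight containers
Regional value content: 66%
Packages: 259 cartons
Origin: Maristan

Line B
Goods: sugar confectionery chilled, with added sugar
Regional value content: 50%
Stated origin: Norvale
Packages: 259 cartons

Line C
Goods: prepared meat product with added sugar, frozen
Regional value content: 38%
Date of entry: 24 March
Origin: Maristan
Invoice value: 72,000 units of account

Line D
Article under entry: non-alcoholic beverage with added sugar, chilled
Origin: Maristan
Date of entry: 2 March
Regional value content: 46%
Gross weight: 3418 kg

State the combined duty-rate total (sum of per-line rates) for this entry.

60%

Line A: non-alcoholic beverage → 6.3; in airtight containers → 6.3.3; with added sugar → 6.3.3.1. Scheduled 9%. Maristan agreement on 6.2: 6.3.3.1 not covered. → 9%.
Line B: sugar confectionery → 6.1; chilled → 6.1.1; with added sugar → 6.1.1.2. Scheduled 26%. Norvale agreement on 6.3.3.1: 6.1.1.2 not covered. → 26%.
Line C: prepared meat product → 6.2; frozen → 6.2.2; with added sugar → 6.2.2.2. Scheduled 23%. quota on 6.2.2 open → in-quota 7%; Maristan agreement on 6.2: RVC < 50%; anti-dumping (Maristan, 6.2.2): +15%; total 7% + 15% = 22%. → 22%.
Line D: non-alcoholic beverage → 6.3; chilled → 6.3.2; with added sugar → 6.3.2.2. Scheduled 27%. quota on 6.3.2 open → in-quota 3%; Maristan agreement on 6.2: 6.3.2.2 not covered. → 3%.
Sum: 9% + 26% + 22% + 3% = 60%.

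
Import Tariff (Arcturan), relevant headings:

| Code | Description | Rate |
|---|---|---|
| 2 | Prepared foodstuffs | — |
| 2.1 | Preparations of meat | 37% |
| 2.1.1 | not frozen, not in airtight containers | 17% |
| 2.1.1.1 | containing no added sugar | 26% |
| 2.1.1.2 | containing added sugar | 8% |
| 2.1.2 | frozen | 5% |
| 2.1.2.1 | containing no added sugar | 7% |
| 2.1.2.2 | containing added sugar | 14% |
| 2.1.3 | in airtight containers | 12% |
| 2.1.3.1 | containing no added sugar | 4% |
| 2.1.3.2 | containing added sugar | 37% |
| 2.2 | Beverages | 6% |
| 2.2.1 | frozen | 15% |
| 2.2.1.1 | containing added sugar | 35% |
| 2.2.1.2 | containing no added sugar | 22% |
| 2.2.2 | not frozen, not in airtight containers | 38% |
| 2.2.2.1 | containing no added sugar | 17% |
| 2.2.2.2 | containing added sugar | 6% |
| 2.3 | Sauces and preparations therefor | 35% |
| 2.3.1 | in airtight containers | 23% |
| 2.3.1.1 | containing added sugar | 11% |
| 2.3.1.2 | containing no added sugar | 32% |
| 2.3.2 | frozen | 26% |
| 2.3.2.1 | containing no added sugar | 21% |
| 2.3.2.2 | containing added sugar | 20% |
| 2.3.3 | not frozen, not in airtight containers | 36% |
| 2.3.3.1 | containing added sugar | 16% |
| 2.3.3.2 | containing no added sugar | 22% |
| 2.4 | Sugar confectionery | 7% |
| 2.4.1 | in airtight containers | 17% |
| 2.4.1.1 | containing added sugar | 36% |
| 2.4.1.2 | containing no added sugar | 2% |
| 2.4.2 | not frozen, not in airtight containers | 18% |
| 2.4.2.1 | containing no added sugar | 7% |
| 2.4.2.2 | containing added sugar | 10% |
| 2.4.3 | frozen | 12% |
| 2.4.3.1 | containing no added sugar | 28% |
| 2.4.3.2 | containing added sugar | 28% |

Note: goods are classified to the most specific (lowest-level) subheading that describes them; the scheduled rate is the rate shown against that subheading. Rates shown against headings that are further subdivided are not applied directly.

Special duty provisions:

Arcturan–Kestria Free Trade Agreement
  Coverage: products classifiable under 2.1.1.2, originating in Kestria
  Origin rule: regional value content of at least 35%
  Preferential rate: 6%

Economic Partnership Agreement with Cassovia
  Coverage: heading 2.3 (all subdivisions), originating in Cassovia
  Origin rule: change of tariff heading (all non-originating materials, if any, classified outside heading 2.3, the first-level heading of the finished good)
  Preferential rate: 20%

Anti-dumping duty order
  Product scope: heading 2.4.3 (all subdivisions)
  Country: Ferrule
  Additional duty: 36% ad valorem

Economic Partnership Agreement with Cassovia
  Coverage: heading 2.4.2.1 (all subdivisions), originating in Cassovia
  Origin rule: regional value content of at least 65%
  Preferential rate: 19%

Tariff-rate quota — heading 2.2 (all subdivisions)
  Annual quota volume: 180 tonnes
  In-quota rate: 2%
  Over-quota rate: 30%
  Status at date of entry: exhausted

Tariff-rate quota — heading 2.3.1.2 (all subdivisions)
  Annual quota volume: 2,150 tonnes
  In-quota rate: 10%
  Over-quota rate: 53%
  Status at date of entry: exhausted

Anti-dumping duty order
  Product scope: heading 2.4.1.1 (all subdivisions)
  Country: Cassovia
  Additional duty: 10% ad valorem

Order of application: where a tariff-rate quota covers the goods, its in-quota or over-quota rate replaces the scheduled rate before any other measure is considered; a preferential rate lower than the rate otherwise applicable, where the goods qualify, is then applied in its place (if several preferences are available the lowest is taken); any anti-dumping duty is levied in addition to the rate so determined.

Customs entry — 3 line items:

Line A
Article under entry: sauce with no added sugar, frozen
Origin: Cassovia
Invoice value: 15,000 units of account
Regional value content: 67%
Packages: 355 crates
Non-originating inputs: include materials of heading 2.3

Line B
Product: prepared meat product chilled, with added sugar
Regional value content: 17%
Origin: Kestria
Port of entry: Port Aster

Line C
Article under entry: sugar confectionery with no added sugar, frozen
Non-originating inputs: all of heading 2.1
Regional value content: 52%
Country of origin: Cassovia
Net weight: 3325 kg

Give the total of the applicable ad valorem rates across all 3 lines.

Line A: sauce → 2.3; frozen → 2.3.2; with no added sugar → 2.3.2.1. Scheduled 21%. Cassovia agreement on 2.3: CTH not met; Cassovia agreement on 2.4.2.1: 2.3.2.1 not covered. → 21%.
Line B: prepared meat product → 2.1; chilled → 2.1.1; with added sugar → 2.1.1.2. Scheduled 8%. Kestria agreement on 2.1.1.2: RVC < 35%. → 8%.
Line C: sugar confectionery → 2.4; frozen → 2.4.3; with no added sugar → 2.4.3.1. Scheduled 28%. Cassovia agreement on 2.3: 2.4.3.1 not covered; Cassovia agreement on 2.4.2.1: 2.4.3.1 not covered. → 28%.
Sum: 21% + 8% + 28% = 57%.

57%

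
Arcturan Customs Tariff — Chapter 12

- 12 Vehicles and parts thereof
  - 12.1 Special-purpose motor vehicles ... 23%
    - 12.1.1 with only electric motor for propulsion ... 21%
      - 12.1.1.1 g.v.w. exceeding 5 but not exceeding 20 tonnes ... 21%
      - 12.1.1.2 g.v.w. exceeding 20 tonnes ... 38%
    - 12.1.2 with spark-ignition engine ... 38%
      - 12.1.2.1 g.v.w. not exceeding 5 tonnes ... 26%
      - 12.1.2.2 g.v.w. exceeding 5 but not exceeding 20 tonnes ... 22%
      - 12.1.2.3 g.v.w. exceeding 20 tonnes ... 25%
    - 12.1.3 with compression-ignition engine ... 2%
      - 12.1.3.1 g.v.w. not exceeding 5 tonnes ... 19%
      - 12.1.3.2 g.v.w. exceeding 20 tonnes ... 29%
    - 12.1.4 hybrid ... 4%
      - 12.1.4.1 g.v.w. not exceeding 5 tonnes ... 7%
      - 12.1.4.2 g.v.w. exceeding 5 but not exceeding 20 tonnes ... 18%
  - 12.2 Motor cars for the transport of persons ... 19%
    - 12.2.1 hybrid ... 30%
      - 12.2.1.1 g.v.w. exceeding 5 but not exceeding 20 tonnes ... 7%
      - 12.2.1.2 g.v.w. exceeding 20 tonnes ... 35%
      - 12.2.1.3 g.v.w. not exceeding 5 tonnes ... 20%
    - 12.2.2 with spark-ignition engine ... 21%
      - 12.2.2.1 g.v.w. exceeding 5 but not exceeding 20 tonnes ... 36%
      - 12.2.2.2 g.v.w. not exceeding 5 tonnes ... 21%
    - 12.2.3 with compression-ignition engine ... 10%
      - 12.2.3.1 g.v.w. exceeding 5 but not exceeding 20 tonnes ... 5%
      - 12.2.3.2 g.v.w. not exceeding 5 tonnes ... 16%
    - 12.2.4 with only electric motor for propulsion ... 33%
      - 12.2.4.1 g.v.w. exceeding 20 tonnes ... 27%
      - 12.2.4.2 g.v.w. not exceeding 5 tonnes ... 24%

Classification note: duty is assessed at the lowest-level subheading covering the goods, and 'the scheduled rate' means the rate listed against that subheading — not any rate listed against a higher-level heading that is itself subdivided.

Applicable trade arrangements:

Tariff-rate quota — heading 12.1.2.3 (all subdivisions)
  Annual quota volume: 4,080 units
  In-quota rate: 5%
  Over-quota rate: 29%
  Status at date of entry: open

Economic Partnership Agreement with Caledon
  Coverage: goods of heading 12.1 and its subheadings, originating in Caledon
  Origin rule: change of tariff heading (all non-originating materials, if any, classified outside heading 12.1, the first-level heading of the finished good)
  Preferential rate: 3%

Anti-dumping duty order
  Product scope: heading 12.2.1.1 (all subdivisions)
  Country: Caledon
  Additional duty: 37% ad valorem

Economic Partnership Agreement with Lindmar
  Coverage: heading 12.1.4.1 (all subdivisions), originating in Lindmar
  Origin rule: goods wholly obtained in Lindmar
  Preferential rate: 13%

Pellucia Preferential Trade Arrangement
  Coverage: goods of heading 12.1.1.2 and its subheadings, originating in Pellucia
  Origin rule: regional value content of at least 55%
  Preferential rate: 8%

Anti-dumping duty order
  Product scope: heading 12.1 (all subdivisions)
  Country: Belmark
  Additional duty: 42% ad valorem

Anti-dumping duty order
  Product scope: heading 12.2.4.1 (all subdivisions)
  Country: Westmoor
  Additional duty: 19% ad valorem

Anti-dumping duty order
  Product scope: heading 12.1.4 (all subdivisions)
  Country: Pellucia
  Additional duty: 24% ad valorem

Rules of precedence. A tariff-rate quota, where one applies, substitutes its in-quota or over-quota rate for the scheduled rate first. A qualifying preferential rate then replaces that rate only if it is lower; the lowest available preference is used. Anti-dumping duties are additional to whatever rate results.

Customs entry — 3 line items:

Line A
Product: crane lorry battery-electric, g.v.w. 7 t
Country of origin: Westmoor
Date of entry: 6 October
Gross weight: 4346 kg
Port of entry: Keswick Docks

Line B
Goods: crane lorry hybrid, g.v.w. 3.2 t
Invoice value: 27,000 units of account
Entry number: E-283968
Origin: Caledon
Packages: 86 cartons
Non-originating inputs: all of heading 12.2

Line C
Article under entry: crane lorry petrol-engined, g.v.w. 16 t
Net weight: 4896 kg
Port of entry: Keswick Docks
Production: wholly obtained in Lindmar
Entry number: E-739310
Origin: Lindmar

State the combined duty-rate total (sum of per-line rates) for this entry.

46%

Line A: crane lorry → 12.1; battery-electric → 12.1.1; g.v.w. 7 t → 12.1.1.1. Scheduled 21%. No special measure applies. → 21%.
Line B: crane lorry → 12.1; hybrid → 12.1.4; g.v.w. 3.2 t → 12.1.4.1. Scheduled 7%. Caledon agreement on 12.1: CTH met → 3% available; preferential 3%. → 3%.
Line C: crane lorry → 12.1; petrol-engined → 12.1.2; g.v.w. 16 t → 12.1.2.2. Scheduled 22%. Lindmar agreement on 12.1.4.1: 12.1.2.2 not covered. → 22%.
Sum: 21% + 3% + 22% = 46%.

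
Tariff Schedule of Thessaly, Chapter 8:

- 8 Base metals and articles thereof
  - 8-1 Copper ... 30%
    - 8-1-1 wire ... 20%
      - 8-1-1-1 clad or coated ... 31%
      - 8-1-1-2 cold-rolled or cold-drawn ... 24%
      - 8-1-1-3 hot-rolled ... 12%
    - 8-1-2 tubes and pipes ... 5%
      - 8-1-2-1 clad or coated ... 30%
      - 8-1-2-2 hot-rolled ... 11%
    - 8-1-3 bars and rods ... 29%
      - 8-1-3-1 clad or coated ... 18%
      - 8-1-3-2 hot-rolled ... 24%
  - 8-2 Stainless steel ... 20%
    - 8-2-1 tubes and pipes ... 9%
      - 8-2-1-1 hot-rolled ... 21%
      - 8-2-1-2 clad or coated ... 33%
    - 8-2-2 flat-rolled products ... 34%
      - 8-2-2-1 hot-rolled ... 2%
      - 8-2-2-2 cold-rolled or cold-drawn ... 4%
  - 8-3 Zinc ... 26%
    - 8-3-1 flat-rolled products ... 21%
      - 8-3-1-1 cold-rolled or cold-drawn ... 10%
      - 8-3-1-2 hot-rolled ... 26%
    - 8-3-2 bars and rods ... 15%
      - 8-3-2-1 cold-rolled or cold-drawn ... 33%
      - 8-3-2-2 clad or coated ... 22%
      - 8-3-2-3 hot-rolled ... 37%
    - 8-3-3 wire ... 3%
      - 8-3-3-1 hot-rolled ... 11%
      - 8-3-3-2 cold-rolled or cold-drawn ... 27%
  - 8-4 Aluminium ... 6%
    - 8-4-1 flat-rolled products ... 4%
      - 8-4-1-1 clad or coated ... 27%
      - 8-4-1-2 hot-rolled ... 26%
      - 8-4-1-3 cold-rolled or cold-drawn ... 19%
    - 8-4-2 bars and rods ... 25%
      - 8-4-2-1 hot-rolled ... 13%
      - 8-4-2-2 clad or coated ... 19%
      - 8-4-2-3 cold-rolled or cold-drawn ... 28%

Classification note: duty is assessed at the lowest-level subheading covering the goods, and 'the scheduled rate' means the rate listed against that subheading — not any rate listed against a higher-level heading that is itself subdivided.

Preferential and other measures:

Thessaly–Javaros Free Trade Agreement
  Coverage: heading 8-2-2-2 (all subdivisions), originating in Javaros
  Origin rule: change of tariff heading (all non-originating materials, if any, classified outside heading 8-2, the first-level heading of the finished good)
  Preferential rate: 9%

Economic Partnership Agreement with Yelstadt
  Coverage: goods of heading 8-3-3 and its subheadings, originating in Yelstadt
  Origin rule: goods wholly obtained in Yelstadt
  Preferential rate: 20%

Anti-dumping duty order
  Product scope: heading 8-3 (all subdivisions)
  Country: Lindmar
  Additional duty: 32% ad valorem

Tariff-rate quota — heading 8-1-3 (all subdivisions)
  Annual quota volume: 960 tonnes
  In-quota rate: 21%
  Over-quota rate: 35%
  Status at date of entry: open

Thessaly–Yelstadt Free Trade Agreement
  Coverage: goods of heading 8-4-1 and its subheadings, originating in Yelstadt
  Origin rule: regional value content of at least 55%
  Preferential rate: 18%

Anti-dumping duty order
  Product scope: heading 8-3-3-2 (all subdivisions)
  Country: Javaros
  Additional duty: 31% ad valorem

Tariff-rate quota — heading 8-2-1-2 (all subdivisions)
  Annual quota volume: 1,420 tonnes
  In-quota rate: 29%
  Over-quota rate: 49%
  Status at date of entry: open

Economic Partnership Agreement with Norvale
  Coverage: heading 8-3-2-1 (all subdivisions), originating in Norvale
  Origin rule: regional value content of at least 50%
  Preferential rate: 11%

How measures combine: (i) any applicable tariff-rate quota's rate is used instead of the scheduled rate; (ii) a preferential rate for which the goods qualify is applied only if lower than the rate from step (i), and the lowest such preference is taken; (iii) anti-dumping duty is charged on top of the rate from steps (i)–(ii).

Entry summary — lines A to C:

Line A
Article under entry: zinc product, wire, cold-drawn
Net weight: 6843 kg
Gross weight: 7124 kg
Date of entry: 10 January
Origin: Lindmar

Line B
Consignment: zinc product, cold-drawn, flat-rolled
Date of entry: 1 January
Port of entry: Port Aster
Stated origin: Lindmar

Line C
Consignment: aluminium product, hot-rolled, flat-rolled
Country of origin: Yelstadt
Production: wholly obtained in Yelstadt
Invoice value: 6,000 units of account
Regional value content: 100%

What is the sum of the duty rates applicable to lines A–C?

119%

Line A: zinc → 8-3; wire → 8-3-3; cold-drawn → 8-3-3-2. Scheduled 27%. anti-dumping (Lindmar, 8-3): +32%; total 27% + 32% = 59%. → 59%.
Line B: zinc → 8-3; flat-rolled → 8-3-1; cold-drawn → 8-3-1-1. Scheduled 10%. anti-dumping (Lindmar, 8-3): +32%; total 10% + 32% = 42%. → 42%.
Line C: aluminium → 8-4; flat-rolled → 8-4-1; hot-rolled → 8-4-1-2. Scheduled 26%. Yelstadt agreement on 8-3-3: 8-4-1-2 not covered; Yelstadt agreement on 8-4-1: RVC ≥ 55% → 18% available; preferential 18%. → 18%.
Sum: 59% + 42% + 18% = 119%.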